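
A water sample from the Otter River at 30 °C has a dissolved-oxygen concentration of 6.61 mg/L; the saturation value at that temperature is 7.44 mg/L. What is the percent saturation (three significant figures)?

% saturation = C/C_s × 100 = 6.61/7.44 × 100 = 88.8 %.

88.8 % saturation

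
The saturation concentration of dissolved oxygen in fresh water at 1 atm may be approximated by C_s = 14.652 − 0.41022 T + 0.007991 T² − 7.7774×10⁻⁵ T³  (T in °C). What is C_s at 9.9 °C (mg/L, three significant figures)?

C_s ≈ 11.3 mg/L

C_s = 14.652 − 0.41022×9.9 + 0.007991×9.9² − 7.7774×10⁻⁵×9.9³ = 11.30 mg/L.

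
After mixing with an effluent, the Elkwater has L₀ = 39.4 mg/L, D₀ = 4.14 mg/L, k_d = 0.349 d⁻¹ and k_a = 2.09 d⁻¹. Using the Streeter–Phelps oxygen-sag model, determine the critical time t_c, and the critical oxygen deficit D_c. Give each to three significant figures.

t_c = [1/(k_a−k_d)] ln[(k_a/k_d)(1 − D₀(k_a−k_d)/(k_d L₀))]
= [1/(2.09−0.349)] ln[(2.09/0.349)(1 − 4.14×1.741/(0.349×39.4))]
= (1/1.741) ln[5.989 × 0.4758] = 0.5744 × ln(2.849) = 0.5744 × 1.047 = 0.6015 d.
D_c = (k_d/k_a) L₀ e^(−k_d t_c) = (0.349/2.09) × 39.4 × e^(−0.349×0.6015) = 0.1670 × 39.4 × 0.8107 = 5.334 mg/L.

t_c ≈ 0.601 d; D_c ≈ 5.33 mg/L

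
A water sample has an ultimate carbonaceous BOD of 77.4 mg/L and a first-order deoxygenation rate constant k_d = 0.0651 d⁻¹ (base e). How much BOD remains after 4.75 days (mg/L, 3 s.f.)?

L ≈ 56.8 mg/L

L_t = L₀ e^(−k_d t) = 77.4 × e^(−0.0651×4.75) = 77.4 × 0.7340 = 56.81 mg/L.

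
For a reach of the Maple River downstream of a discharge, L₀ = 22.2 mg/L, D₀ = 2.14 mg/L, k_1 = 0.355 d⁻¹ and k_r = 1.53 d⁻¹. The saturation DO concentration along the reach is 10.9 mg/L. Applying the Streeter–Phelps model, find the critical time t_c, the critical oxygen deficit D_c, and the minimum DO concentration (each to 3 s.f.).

At the critical point dD/dt = 0, so k_1 L₀ e^(−k_1 t) = k_r D. Substituting D(t) from the Streeter–Phelps equation and solving for t gives
t_c = ln[(k_r/k_1)(1 − D₀(k_r−k_1)/(k_1 L₀))] / (k_r−k_1).
Here k_r−k_1 = 1.175 d⁻¹ and 1 − D₀(k_r−k_1)/(k_1 L₀) = 1 − 2.14×1.175/(0.355×22.2) = 0.6809, so
t_c = ln(4.310 × 0.6809) / 1.175 = 1.077 / 1.175 = 0.9163 d.
D_c = (k_1/k_r) L₀ e^(−k_1 t_c) = (0.355/1.53) × 22.2 × e^(−0.355×0.9163) = 0.2320 × 22.2 × 0.7223 = 3.721 mg/L.
Minimum DO = C_s − D_c = 10.9 − 3.721 = 7.179 mg/L.

t_c ≈ 0.916 d; D_c ≈ 3.72 mg/L; min DO ≈ 7.18 mg/L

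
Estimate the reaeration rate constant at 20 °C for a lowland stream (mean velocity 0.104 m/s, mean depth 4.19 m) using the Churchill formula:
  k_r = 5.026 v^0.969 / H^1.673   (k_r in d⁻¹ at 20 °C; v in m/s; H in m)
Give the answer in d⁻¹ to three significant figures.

k_r ≈ 0.0510 d⁻¹

k_r = 5.026 × 0.104^0.969 / 4.19^1.673 = 5.026 × 0.1116 / 10.99 = 0.05102 d⁻¹.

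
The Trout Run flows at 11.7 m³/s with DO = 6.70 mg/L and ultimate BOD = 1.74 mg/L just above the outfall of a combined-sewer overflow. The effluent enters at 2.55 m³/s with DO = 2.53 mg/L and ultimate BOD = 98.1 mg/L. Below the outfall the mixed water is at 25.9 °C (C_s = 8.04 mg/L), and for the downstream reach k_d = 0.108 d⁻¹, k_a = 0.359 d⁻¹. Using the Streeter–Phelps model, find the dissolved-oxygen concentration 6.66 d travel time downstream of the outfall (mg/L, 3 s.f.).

Mixed DO = (11.7×6.70 + 2.55×2.53)/(11.7+2.55) = 84.84/14.25 = 5.954 mg/L.
Mixed L₀ = (11.7×1.74 + 2.55×98.1)/(14.25) = 270.5/14.25 = 18.98 mg/L.
Initial deficit D₀ = C_s − DO₀ = 8.04 − 5.954 = 2.086 mg/L.
D(6.66) = [0.108×18.98/(0.359−0.108)](e^(−0.108×6.66) − e^(−0.359×6.66)) + 2.086 e^(−0.359×6.66)
= 8.168 × (0.4871 − 0.09154) + 2.086 × 0.09154 = 3.422 mg/L.
DO = 8.04 − 3.422 = 4.618 mg/L.

DO ≈ 4.62 mg/L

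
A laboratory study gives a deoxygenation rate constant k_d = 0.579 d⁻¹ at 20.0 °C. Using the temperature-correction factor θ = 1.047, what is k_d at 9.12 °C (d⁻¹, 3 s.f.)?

k_d(T₂) = k_d(T₁) · θ^(T₂−T₁) = 0.579 × 1.047^(9.12−20.0)
= 0.579 × 1.047^-10.9 = 0.579 × 0.6067 = 0.3513 d⁻¹.

k_d ≈ 0.351 d⁻¹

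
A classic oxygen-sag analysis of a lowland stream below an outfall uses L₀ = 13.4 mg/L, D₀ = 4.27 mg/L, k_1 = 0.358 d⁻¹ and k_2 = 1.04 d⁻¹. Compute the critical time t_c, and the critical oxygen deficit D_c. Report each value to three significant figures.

At the critical point dD/dt = 0, so k_1 L₀ e^(−k_1 t) = k_2 D. Substituting D(t) from the Streeter–Phelps equation and solving for t gives
t_c = ln[(k_2/k_1)(1 − D₀(k_2−k_1)/(k_1 L₀))] / (k_2−k_1).
Here k_2−k_1 = 0.6820 d⁻¹ and 1 − D₀(k_2−k_1)/(k_1 L₀) = 1 − 4.27×0.6820/(0.358×13.4) = 0.3930, so
t_c = ln(2.905 × 0.3930) / 0.6820 = 0.1324 / 0.6820 = 0.1941 d.
L(t_c) = L₀ e^(−k_1 t_c) = 13.4 × 0.9329 = 12.50 mg/L, and at the critical point k_2 D_c = k_1 L, so D_c = (0.358/1.04) × 12.50 = 4.303 mg/L.

t_c ≈ 0.194 d; D_c ≈ 4.30 mg/L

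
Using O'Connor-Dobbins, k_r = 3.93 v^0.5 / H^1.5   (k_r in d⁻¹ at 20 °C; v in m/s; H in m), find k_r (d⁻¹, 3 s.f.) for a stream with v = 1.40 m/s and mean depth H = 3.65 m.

k_r ≈ 0.667 d⁻¹

k_r = 3.93 × 1.40^0.5 / 3.65^1.5 = 3.93 × 1.183 / 6.973 = 0.6668 d⁻¹.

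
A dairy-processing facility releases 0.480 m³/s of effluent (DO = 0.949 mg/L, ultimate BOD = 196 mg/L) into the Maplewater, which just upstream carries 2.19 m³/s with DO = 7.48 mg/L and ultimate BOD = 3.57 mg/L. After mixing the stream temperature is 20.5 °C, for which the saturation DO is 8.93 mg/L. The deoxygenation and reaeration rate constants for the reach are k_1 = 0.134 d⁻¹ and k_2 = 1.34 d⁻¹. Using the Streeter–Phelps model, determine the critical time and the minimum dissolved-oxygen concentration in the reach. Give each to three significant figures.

Mixed DO = (2.19×7.48 + 0.480×0.949)/(2.19+0.480) = 16.84/2.670 = 6.306 mg/L.
Mixed L₀ = (2.19×3.57 + 0.480×196)/(2.670) = 101.9/2.670 = 38.16 mg/L.
Initial deficit D₀ = C_s − DO₀ = 8.93 − 6.306 = 2.624 mg/L.
t_c = (1/1.206) ln[(1.34/0.134)(1 − 2.624×1.206/(0.134×38.16))] = 0.8292 × ln(3.812) = 1.110 d.
D_c = (0.134/1.34) × 38.16 × e^(−0.134×1.110) = 0.1000 × 38.16 × 0.8618 = 3.289 mg/L.
Minimum DO = 8.93 − 3.289 = 5.641 mg/L.

t_c ≈ 1.11 d; minimum DO ≈ 5.64 mg/L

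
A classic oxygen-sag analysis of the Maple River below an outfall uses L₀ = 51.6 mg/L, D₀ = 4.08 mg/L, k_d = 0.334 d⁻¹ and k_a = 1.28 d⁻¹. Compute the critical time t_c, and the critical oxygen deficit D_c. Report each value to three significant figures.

t_c ≈ 1.15 d; D_c ≈ 9.16 mg/L

At the critical point dD/dt = 0, so k_d L₀ e^(−k_d t) = k_a D. Substituting D(t) from the Streeter–Phelps equation and solving for t gives
t_c = ln[(k_a/k_d)(1 − D₀(k_a−k_d)/(k_d L₀))] / (k_a−k_d).
Here k_a−k_d = 0.9460 d⁻¹ and 1 − D₀(k_a−k_d)/(k_d L₀) = 1 − 4.08×0.9460/(0.334×51.6) = 0.7760, so
t_c = ln(3.832 × 0.7760) / 0.9460 = 1.090 / 0.9460 = 1.152 d.
L(t_c) = L₀ e^(−k_d t_c) = 51.6 × 0.6806 = 35.12 mg/L, and at the critical point k_a D_c = k_d L, so D_c = (0.334/1.28) × 35.12 = 9.164 mg/L.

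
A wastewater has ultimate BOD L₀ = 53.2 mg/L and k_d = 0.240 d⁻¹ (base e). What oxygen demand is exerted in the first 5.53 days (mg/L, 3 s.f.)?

y ≈ 39.1 mg/L

y_t = L₀(1 − e^(−k_d t)) = 53.2 × (1 − e^(−0.240×5.53))
= 53.2 × (1 − 0.2652) = 53.2 × 0.7348 = 39.09 mg/L.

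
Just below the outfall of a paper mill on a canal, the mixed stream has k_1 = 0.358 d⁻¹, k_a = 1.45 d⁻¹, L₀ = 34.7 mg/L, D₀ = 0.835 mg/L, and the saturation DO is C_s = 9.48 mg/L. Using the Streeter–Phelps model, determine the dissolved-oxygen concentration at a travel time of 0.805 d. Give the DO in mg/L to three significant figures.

k_1 L₀/(k_a−k_1) = 0.358×34.7/(1.45−0.358) = 12.42/1.092 = 11.38 mg/L.
e^(−k_1 t) = e^(−0.358×0.8050) = 0.7496; e^(−k_a t) = e^(−1.45×0.8050) = 0.3112.
D = 11.38 × (0.7496 − 0.3112) + 0.835 × 0.3112 = 4.987 + 0.2599 = 5.247 mg/L.
DO = C_s − D = 9.48 − 5.247 = 4.233 mg/L.

DO ≈ 4.23 mg/L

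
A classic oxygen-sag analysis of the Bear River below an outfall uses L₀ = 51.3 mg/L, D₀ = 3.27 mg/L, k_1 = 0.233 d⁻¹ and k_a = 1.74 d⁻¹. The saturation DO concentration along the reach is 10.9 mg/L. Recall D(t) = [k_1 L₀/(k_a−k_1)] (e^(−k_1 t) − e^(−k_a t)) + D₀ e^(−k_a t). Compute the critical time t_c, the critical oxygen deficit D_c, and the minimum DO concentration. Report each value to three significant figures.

t_c ≈ 0.981 d; D_c ≈ 5.47 mg/L; min DO ≈ 5.43 mg/L

t_c = [1/(k_a−k_1)] ln[(k_a/k_1)(1 − D₀(k_a−k_1)/(k_1 L₀))]
= [1/(1.74−0.233)] ln[(1.74/0.233)(1 − 3.27×1.507/(0.233×51.3))]
= (1/1.507) ln[7.468 × 0.5877] = 0.6636 × ln(4.389) = 0.6636 × 1.479 = 0.9815 d.
D_c = (k_1/k_a) L₀ e^(−k_1 t_c) = (0.233/1.74) × 51.3 × e^(−0.233×0.9815) = 0.1339 × 51.3 × 0.7956 = 5.465 mg/L.
Minimum DO = C_s − D_c = 10.9 − 5.465 = 5.435 mg/L.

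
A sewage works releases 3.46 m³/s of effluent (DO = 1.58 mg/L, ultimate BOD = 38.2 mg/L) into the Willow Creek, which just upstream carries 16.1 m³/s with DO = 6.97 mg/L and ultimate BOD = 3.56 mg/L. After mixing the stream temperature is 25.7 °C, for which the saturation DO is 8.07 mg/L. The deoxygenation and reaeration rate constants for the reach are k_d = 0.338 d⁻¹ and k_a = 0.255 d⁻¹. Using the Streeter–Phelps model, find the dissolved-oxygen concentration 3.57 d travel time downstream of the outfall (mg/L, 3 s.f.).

Mixed DO = (16.1×6.97 + 3.46×1.58)/(16.1+3.46) = 117.7/19.56 = 6.017 mg/L.
Mixed L₀ = (16.1×3.56 + 3.46×38.2)/(19.56) = 189.5/19.56 = 9.688 mg/L.
Initial deficit D₀ = C_s − DO₀ = 8.07 − 6.017 = 2.053 mg/L.
D(3.57) = [0.338×9.688/(0.255−0.338)](e^(−0.338×3.57) − e^(−0.255×3.57)) + 2.053 e^(−0.255×3.57)
= -39.45 × (0.2992 − 0.4024) + 2.053 × 0.4024 = 4.897 mg/L.
DO = 8.07 − 4.897 = 3.173 mg/L.

DO ≈ 3.17 mg/L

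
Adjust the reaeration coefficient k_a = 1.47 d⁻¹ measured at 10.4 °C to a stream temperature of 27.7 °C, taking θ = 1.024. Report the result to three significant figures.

k_a(T₂) = k_a(T₁) · θ^(T₂−T₁) = 1.47 × 1.024^(27.7−10.4)
= 1.47 × 1.024^17.3 = 1.47 × 1.507 = 2.216 d⁻¹.

k_a ≈ 2.22 d⁻¹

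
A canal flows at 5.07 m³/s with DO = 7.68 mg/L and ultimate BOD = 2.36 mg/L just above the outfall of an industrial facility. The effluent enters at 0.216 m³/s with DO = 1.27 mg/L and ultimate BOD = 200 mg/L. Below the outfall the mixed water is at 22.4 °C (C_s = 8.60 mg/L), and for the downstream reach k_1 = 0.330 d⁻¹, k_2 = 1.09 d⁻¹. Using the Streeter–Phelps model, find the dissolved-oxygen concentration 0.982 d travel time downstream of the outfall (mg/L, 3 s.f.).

DO ≈ 6.47 mg/L

Mixed DO = (5.07×7.68 + 0.216×1.27)/(5.07+0.216) = 39.21/5.286 = 7.418 mg/L.
Mixed L₀ = (5.07×2.36 + 0.216×200)/(5.286) = 55.17/5.286 = 10.44 mg/L.
Initial deficit D₀ = C_s − DO₀ = 8.60 − 7.418 = 1.182 mg/L.
D(0.982) = [0.330×10.44/(1.09−0.330)](e^(−0.330×0.982) − e^(−1.09×0.982)) + 1.182 e^(−1.09×0.982)
= 4.531 × (0.7232 − 0.3429) + 1.182 × 0.3429 = 2.129 mg/L.
DO = 8.60 − 2.129 = 6.471 mg/L.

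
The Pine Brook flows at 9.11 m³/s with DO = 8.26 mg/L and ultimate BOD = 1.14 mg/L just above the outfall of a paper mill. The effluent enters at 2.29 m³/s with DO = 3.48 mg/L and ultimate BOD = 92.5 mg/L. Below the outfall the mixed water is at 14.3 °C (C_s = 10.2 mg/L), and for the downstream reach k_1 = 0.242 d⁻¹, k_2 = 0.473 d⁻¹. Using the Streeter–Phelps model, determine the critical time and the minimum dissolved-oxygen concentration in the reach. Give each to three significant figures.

t_c ≈ 2.24 d; minimum DO ≈ 4.40 mg/L

Mixed DO = (9.11×8.26 + 2.29×3.48)/(9.11+2.29) = 83.22/11.40 = 7.300 mg/L.
Mixed L₀ = (9.11×1.14 + 2.29×92.5)/(11.40) = 222.2/11.40 = 19.49 mg/L.
Initial deficit D₀ = C_s − DO₀ = 10.2 − 7.300 = 2.900 mg/L.
t_c = (1/0.2310) ln[(0.473/0.242)(1 − 2.900×0.2310/(0.242×19.49))] = 4.329 × ln(1.677) = 2.238 d.
D_c = (0.242/0.473) × 19.49 × e^(−0.242×2.238) = 0.5116 × 19.49 × 0.5818 = 5.802 mg/L.
Minimum DO = 10.2 − 5.802 = 4.398 mg/L.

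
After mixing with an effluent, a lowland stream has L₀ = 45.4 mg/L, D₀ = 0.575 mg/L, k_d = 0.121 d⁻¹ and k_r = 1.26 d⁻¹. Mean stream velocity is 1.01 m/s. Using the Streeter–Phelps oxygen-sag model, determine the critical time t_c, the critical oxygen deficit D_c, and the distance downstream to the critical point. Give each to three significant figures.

t_c ≈ 1.95 d; D_c ≈ 3.45 mg/L; x_c ≈ 170 km

t_c = [1/(k_r−k_d)] ln[(k_r/k_d)(1 − D₀(k_r−k_d)/(k_d L₀))]
= [1/(1.26−0.121)] ln[(1.26/0.121)(1 − 0.575×1.139/(0.121×45.4))]
= (1/1.139) ln[10.41 × 0.8808] = 0.8780 × ln(9.172) = 0.8780 × 2.216 = 1.946 d.
L(t_c) = L₀ e^(−k_d t_c) = 45.4 × 0.7902 = 35.88 mg/L, and at the critical point k_r D_c = k_d L, so D_c = (0.121/1.26) × 35.88 = 3.445 mg/L.
x_c = v t_c = 1.01 m/s × 1.946 d × 86400 s/d = 169800 m ≈ 170 km.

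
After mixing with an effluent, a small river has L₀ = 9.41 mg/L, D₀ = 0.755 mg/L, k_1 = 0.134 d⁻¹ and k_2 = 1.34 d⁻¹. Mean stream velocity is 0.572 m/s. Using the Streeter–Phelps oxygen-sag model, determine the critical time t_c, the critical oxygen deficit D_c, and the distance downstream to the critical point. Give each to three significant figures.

t_c = [1/(k_2−k_1)] ln[(k_2/k_1)(1 − D₀(k_2−k_1)/(k_1 L₀))]
= [1/(1.34−0.134)] ln[(1.34/0.134)(1 − 0.755×1.206/(0.134×9.41))]
= (1/1.206) ln[10.00 × 0.2779] = 0.8292 × ln(2.779) = 0.8292 × 1.022 = 0.8475 d.
D_c = (k_1/k_2) L₀ e^(−k_1 t_c) = (0.134/1.34) × 9.41 × e^(−0.134×0.8475) = 0.1000 × 9.41 × 0.8926 = 0.8400 mg/L.
x_c = v t_c = 0.572 m/s × 0.8475 d × 86400 s/d = 41880 m ≈ 41.9 km.

t_c ≈ 0.847 d; D_c ≈ 0.840 mg/L; x_c ≈ 41.9 km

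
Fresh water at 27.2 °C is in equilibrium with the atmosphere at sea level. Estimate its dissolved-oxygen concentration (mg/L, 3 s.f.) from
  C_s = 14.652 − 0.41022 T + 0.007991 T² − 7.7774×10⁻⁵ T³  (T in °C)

C_s ≈ 7.84 mg/L

C_s = 14.652 − 0.41022×27.2 + 0.007991×27.2² − 7.7774×10⁻⁵×27.2³ = 7.841 mg/L.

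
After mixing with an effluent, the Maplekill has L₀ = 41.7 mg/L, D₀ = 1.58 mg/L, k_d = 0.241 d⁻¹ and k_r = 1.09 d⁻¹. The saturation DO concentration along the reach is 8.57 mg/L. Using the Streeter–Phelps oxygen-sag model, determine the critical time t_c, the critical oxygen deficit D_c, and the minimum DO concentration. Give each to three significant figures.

t_c = [1/(k_r−k_d)] ln[(k_r/k_d)(1 − D₀(k_r−k_d)/(k_d L₀))]
= [1/(1.09−0.241)] ln[(1.09/0.241)(1 − 1.58×0.8490/(0.241×41.7))]
= (1/0.8490) ln[4.523 × 0.8665] = 1.178 × ln(3.919) = 1.178 × 1.366 = 1.609 d.
D_c = (k_d/k_r) L₀ e^(−k_d t_c) = (0.241/1.09) × 41.7 × e^(−0.241×1.609) = 0.2211 × 41.7 × 0.6786 = 6.257 mg/L.
Minimum DO = C_s − D_c = 8.57 − 6.257 = 2.313 mg/L.

t_c ≈ 1.61 d; D_c ≈ 6.26 mg/L; min DO ≈ 2.31 mg/L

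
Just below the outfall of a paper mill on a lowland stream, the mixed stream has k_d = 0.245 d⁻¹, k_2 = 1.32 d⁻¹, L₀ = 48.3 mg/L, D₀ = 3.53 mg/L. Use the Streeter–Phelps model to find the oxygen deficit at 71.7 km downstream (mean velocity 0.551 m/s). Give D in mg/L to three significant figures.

Travel time t = x/v = 71.7 km / (0.551 m/s) = 71700 m / 0.551 m/s = 130100 s = 1.506 d.
k_d L₀/(k_2−k_d) = 0.245×48.3/(1.32−0.245) = 11.83/1.075 = 11.01 mg/L.
e^(−k_d t) = e^(−0.245×1.506) = 0.6914; e^(−k_2 t) = e^(−1.32×1.506) = 0.1370.
D = 11.01 × (0.6914 − 0.1370) + 3.53 × 0.1370 = 6.104 + 0.4835 = 6.587 mg/L.

D ≈ 6.59 mg/L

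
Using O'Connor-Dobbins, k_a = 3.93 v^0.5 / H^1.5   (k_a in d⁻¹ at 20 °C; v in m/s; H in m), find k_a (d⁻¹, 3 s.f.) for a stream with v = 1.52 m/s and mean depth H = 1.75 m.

k_a ≈ 2.09 d⁻¹

k_a = 3.93 × 1.52^0.5 / 1.75^1.5 = 3.93 × 1.233 / 2.315 = 2.093 d⁻¹.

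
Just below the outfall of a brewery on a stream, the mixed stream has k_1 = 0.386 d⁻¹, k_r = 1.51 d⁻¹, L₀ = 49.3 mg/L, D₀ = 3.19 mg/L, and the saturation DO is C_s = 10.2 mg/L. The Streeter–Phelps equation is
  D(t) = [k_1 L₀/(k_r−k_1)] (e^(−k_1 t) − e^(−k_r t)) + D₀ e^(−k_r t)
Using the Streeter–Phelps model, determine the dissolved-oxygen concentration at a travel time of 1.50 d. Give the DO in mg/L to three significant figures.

k_1 L₀/(k_r−k_1) = 0.386×49.3/(1.51−0.386) = 19.03/1.124 = 16.93 mg/L.
e^(−k_1 t) = e^(−0.386×1.500) = 0.5605; e^(−k_r t) = e^(−1.51×1.500) = 0.1038.
D = 16.93 × (0.5605 − 0.1038) + 3.19 × 0.1038 = 7.731 + 0.3312 = 8.062 mg/L.
DO = C_s − D = 10.2 − 8.062 = 2.138 mg/L.

DO ≈ 2.14 mg/L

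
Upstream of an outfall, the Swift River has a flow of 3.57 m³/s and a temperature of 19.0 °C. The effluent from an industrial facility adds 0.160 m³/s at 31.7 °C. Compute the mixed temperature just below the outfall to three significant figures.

19.5 °C

Flow-weighted mixing: C = (Q_r C_r + Q_w C_w)/(Q_r + Q_w)
= (3.57×19.0 + 0.160×31.7)/(3.57 + 0.160) = 72.90/3.730 = 19.54 °C.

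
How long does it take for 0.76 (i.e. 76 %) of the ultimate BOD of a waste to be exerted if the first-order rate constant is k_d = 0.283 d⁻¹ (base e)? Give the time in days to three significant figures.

t ≈ 5.04 d

y/L₀ = 1 − e^(−k_d t) = 0.76 ⇒ e^(−k_d t) = 0.240
t = −ln(0.240) / 0.283 = 1.427 / 0.283 = 5.043 d.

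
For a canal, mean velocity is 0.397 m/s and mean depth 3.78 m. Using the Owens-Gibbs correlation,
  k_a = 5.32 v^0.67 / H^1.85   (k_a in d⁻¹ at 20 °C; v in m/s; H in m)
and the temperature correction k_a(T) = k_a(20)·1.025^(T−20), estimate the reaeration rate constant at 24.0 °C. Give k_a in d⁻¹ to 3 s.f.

k_a(20) = 5.32 × 0.397^0.67 / 3.78^1.85 = 5.32 × 0.5385 / 11.70 = 0.2448 d⁻¹.
k_a(24.0) = 0.2448 × 1.025^(24.0−20) = 0.2448 × 1.104 = 0.2702 d⁻¹.

k_a ≈ 0.270 d⁻¹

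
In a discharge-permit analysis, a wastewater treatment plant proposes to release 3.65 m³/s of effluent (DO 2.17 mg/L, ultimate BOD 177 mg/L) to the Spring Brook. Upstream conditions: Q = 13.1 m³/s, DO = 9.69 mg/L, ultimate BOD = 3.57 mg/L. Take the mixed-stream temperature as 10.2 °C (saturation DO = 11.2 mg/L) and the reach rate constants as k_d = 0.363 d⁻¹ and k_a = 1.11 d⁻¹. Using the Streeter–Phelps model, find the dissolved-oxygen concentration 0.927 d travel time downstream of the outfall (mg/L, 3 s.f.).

DO ≈ 2.90 mg/L

Mixed DO = (13.1×9.69 + 3.65×2.17)/(13.1+3.65) = 134.9/16.75 = 8.051 mg/L.
Mixed L₀ = (13.1×3.57 + 3.65×177)/(16.75) = 692.8/16.75 = 41.36 mg/L.
Initial deficit D₀ = C_s − DO₀ = 11.2 − 8.051 = 3.149 mg/L.
D(0.927) = [0.363×41.36/(1.11−0.363)](e^(−0.363×0.927) − e^(−1.11×0.927)) + 3.149 e^(−1.11×0.927)
= 20.10 × (0.7143 − 0.3574) + 3.149 × 0.3574 = 8.299 mg/L.
DO = 11.2 − 8.299 = 2.901 mg/L.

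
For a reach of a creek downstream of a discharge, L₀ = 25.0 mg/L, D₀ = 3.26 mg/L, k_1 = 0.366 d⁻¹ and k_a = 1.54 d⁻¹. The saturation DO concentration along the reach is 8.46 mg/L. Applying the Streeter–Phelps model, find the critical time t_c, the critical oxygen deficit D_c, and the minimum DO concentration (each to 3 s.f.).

t_c = [1/(k_a−k_1)] ln[(k_a/k_1)(1 − D₀(k_a−k_1)/(k_1 L₀))]
= [1/(1.54−0.366)] ln[(1.54/0.366)(1 − 3.26×1.174/(0.366×25.0))]
= (1/1.174) ln[4.208 × 0.5817] = 0.8518 × ln(2.448) = 0.8518 × 0.8951 = 0.7625 d.
D_c = (k_1/k_a) L₀ e^(−k_1 t_c) = (0.366/1.54) × 25.0 × e^(−0.366×0.7625) = 0.2377 × 25.0 × 0.7565 = 4.495 mg/L.
Minimum DO = C_s − D_c = 8.46 − 4.495 = 3.965 mg/L.

t_c ≈ 0.762 d; D_c ≈ 4.49 mg/L; min DO ≈ 3.97 mg/L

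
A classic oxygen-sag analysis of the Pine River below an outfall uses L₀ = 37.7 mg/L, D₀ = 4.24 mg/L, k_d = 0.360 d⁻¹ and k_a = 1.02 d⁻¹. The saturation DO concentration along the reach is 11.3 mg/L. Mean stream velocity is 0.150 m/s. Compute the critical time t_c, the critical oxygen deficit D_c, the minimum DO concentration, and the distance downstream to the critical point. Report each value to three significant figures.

t_c ≈ 1.23 d; D_c ≈ 8.55 mg/L; min DO ≈ 2.75 mg/L; x_c ≈ 15.9 km

At the critical point dD/dt = 0, so k_d L₀ e^(−k_d t) = k_a D. Substituting D(t) from the Streeter–Phelps equation and solving for t gives
t_c = ln[(k_a/k_d)(1 − D₀(k_a−k_d)/(k_d L₀))] / (k_a−k_d).
Here k_a−k_d = 0.6600 d⁻¹ and 1 − D₀(k_a−k_d)/(k_d L₀) = 1 − 4.24×0.6600/(0.360×37.7) = 0.7938, so
t_c = ln(2.833 × 0.7938) / 0.6600 = 0.8105 / 0.6600 = 1.228 d.
D_c = (k_d/k_a) L₀ e^(−k_d t_c) = (0.360/1.02) × 37.7 × e^(−0.360×1.228) = 0.3529 × 37.7 × 0.6427 = 8.551 mg/L.
Minimum DO = C_s − D_c = 11.3 − 8.551 = 2.749 mg/L.
x_c = v t_c = 0.150 m/s × 1.228 d × 86400 s/d = 15920 m ≈ 15.9 km.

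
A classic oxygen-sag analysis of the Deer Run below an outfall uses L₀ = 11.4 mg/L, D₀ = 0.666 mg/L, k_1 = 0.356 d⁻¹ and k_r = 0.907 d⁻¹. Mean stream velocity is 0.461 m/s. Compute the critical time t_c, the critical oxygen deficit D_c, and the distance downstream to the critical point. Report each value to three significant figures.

t_c = [1/(k_r−k_1)] ln[(k_r/k_1)(1 − D₀(k_r−k_1)/(k_1 L₀))]
= [1/(0.907−0.356)] ln[(0.907/0.356)(1 − 0.666×0.5510/(0.356×11.4))]
= (1/0.5510) ln[2.548 × 0.9096] = 1.815 × ln(2.317) = 1.815 × 0.8404 = 1.525 d.
L(t_c) = L₀ e^(−k_1 t_c) = 11.4 × 0.5810 = 6.623 mg/L, and at the critical point k_r D_c = k_1 L, so D_c = (0.356/0.907) × 6.623 = 2.600 mg/L.
x_c = v t_c = 0.461 m/s × 1.525 d × 86400 s/d = 60750 m ≈ 60.8 km.

t_c ≈ 1.53 d; D_c ≈ 2.60 mg/L; x_c ≈ 60.8 km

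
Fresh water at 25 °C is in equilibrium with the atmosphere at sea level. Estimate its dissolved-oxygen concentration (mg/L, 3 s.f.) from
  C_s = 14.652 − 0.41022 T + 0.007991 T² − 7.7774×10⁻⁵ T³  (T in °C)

C_s ≈ 8.18 mg/L

C_s = 14.652 − 0.41022×25 + 0.007991×25² − 7.7774×10⁻⁵×25³ = 8.176 mg/L.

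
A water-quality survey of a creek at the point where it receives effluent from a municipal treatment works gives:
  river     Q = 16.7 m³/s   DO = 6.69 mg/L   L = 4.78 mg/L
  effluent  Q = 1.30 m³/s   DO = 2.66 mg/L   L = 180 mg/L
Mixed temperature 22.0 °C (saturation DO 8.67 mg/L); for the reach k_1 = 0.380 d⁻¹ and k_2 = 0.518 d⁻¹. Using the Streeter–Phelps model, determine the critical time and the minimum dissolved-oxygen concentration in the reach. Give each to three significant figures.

t_c ≈ 1.89 d; minimum DO ≈ 2.44 mg/L

Mixed DO = (16.7×6.69 + 1.30×2.66)/(16.7+1.30) = 115.2/18.00 = 6.399 mg/L.
Mixed L₀ = (16.7×4.78 + 1.30×180)/(18.00) = 313.8/18.00 = 17.43 mg/L.
Initial deficit D₀ = C_s − DO₀ = 8.67 − 6.399 = 2.271 mg/L.
t_c = (1/0.1380) ln[(0.518/0.380)(1 − 2.271×0.1380/(0.380×17.43))] = 7.246 × ln(1.299) = 1.894 d.
D_c = (0.380/0.518) × 17.43 × e^(−0.380×1.894) = 0.7336 × 17.43 × 0.4869 = 6.228 mg/L.
Minimum DO = 8.67 − 6.228 = 2.442 mg/L.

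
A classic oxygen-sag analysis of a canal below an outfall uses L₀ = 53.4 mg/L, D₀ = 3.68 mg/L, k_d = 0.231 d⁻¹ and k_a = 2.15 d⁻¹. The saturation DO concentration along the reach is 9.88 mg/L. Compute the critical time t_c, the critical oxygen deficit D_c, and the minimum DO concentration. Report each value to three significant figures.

t_c = [1/(k_a−k_d)] ln[(k_a/k_d)(1 − D₀(k_a−k_d)/(k_d L₀))]
= [1/(2.15−0.231)] ln[(2.15/0.231)(1 − 3.68×1.919/(0.231×53.4))]
= (1/1.919) ln[9.307 × 0.4275] = 0.5211 × ln(3.979) = 0.5211 × 1.381 = 0.7197 d.
D_c = (k_d/k_a) L₀ e^(−k_d t_c) = (0.231/2.15) × 53.4 × e^(−0.231×0.7197) = 0.1074 × 53.4 × 0.8468 = 4.859 mg/L.
Minimum DO = C_s − D_c = 9.88 − 4.859 = 5.021 mg/L.

t_c ≈ 0.720 d; D_c ≈ 4.86 mg/L; min DO ≈ 5.02 mg/L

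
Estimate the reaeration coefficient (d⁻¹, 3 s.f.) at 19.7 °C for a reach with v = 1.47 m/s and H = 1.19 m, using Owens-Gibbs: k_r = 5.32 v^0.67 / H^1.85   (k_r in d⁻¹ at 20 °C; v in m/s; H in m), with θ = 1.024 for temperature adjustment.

k_r ≈ 4.96 d⁻¹

k_r(20) = 5.32 × 1.47^0.67 / 1.19^1.85 = 5.32 × 1.295 / 1.380 = 4.992 d⁻¹.
k_r(19.7) = 4.992 × 1.024^(19.7−20) = 4.992 × 0.9929 = 4.956 d⁻¹.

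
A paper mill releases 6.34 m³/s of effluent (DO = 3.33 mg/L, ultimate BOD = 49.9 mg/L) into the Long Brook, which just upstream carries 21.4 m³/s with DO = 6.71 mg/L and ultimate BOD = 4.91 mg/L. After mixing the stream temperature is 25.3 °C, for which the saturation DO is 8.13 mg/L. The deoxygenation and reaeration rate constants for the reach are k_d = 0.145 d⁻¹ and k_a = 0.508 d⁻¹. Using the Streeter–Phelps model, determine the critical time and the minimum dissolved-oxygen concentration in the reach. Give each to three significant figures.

t_c ≈ 2.22 d; minimum DO ≈ 4.99 mg/L

Mixed DO = (21.4×6.71 + 6.34×3.33)/(21.4+6.34) = 164.7/27.74 = 5.937 mg/L.
Mixed L₀ = (21.4×4.91 + 6.34×49.9)/(27.74) = 421.4/27.74 = 15.19 mg/L.
Initial deficit D₀ = C_s − DO₀ = 8.13 − 5.937 = 2.193 mg/L.
t_c = (1/0.3630) ln[(0.508/0.145)(1 − 2.193×0.3630/(0.145×15.19))] = 2.755 × ln(2.238) = 2.219 d.
D_c = (0.145/0.508) × 15.19 × e^(−0.145×2.219) = 0.2854 × 15.19 × 0.7249 = 3.143 mg/L.
Minimum DO = 8.13 − 3.143 = 4.987 mg/L.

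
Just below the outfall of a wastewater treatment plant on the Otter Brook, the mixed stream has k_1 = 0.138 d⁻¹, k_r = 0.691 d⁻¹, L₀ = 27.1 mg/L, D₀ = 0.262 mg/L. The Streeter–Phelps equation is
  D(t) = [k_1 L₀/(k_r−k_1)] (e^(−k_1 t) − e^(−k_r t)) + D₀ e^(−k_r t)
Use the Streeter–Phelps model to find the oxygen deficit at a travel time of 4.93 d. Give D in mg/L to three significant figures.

k_1 L₀/(k_r−k_1) = 0.138×27.1/(0.691−0.138) = 3.740/0.5530 = 6.763 mg/L.
e^(−k_1 t) = e^(−0.138×4.930) = 0.5064; e^(−k_r t) = e^(−0.691×4.930) = 0.03315.
D = 6.763 × (0.5064 − 0.03315) + 0.262 × 0.03315 = 3.201 + 0.008686 = 3.209 mg/L.

D ≈ 3.21 mg/L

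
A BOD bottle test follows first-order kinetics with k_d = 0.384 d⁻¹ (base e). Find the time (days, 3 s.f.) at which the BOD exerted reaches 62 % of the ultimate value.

t ≈ 2.52 d

y/L₀ = 1 − e^(−k_d t) = 0.62 ⇒ e^(−k_d t) = 0.380
t = −ln(0.380) / 0.384 = 0.9676 / 0.384 = 2.520 d.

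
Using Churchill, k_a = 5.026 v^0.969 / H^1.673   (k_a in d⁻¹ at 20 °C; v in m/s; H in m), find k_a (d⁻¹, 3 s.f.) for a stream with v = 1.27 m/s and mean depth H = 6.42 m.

k_a ≈ 0.282 d⁻¹

k_a = 5.026 × 1.27^0.969 / 6.42^1.673 = 5.026 × 1.261 / 22.44 = 0.2824 d⁻¹.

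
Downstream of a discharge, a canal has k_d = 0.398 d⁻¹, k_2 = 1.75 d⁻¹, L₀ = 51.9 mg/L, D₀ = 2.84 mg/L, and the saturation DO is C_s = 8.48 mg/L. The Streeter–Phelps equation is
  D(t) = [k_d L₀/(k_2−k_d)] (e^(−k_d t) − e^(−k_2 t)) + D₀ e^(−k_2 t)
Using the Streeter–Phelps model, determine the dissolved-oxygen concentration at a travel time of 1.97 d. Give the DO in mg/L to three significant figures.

DO ≈ 1.90 mg/L

k_d L₀/(k_2−k_d) = 0.398×51.9/(1.75−0.398) = 20.66/1.352 = 15.28 mg/L.
e^(−k_d t) = e^(−0.398×1.970) = 0.4565; e^(−k_2 t) = e^(−1.75×1.970) = 0.03183.
D = 15.28 × (0.4565 − 0.03183) + 2.84 × 0.03183 = 6.489 + 0.09038 = 6.579 mg/L.
DO = C_s − D = 8.48 − 6.579 = 1.901 mg/L.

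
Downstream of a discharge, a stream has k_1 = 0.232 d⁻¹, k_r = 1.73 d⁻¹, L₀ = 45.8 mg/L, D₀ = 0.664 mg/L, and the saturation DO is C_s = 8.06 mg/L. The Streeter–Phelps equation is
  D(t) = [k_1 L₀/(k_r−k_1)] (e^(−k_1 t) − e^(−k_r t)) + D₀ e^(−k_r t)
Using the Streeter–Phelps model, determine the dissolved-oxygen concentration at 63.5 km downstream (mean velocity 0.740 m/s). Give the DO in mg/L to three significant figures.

DO ≈ 3.58 mg/L

Travel time t = x/v = 63.5 km / (0.740 m/s) = 63500 m / 0.740 m/s = 85810 s = 0.9932 d.
k_1 L₀/(k_r−k_1) = 0.232×45.8/(1.73−0.232) = 10.63/1.498 = 7.093 mg/L.
e^(−k_1 t) = e^(−0.232×0.9932) = 0.7942; e^(−k_r t) = e^(−1.73×0.9932) = 0.1794.
D = 7.093 × (0.7942 − 0.1794) + 0.664 × 0.1794 = 4.361 + 0.1191 = 4.480 mg/L.
DO = C_s − D = 8.06 − 4.480 = 3.580 mg/L.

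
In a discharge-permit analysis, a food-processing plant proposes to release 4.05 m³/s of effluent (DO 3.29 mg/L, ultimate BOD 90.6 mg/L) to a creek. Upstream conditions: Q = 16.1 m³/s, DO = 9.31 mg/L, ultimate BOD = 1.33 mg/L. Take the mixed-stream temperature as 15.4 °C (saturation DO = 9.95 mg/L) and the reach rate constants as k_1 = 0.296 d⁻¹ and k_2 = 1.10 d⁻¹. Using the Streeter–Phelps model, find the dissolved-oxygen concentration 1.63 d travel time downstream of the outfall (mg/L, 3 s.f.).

DO ≈ 6.44 mg/L

Mixed DO = (16.1×9.31 + 4.05×3.29)/(16.1+4.05) = 163.2/20.15 = 8.100 mg/L.
Mixed L₀ = (16.1×1.33 + 4.05×90.6)/(20.15) = 388.3/20.15 = 19.27 mg/L.
Initial deficit D₀ = C_s − DO₀ = 9.95 − 8.100 = 1.850 mg/L.
D(1.63) = [0.296×19.27/(1.10−0.296)](e^(−0.296×1.63) − e^(−1.10×1.63)) + 1.850 e^(−1.10×1.63)
= 7.095 × (0.6173 − 0.1665) + 1.850 × 0.1665 = 3.506 mg/L.
DO = 9.95 − 3.506 = 6.444 mg/L.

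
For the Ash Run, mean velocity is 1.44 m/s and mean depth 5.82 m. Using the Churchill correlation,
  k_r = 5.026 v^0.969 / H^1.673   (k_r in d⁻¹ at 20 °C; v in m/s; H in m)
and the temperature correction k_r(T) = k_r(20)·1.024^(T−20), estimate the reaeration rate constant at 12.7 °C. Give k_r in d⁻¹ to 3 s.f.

k_r(20) = 5.026 × 1.44^0.969 / 5.82^1.673 = 5.026 × 1.424 / 19.04 = 0.3758 d⁻¹.
k_r(12.7) = 0.3758 × 1.024^(12.7−20) = 0.3758 × 0.8410 = 0.3161 d⁻¹.

k_r ≈ 0.316 d⁻¹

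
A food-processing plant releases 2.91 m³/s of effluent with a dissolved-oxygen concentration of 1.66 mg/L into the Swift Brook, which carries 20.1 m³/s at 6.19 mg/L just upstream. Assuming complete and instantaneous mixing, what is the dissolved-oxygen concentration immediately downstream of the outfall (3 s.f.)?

5.62 mg/L

Flow-weighted mixing: C = (Q_r C_r + Q_w C_w)/(Q_r + Q_w)
= (20.1×6.19 + 2.91×1.66)/(20.1 + 2.91) = 129.2/23.01 = 5.617 mg/L.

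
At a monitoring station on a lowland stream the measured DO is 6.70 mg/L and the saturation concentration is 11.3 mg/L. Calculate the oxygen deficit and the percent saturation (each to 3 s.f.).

D ≈ 4.60 mg/L; 59.3 % saturation

D = C_s − C = 11.3 − 6.70 = 4.60 mg/L.
% saturation = 6.70/11.3 × 100 = 59.3 %.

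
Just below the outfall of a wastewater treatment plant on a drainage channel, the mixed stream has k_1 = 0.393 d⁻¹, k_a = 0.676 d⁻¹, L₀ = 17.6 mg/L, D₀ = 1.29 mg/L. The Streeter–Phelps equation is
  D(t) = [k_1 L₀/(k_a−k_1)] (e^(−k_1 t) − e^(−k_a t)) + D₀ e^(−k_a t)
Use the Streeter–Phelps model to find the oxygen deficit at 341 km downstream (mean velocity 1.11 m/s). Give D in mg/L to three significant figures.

Travel time t = x/v = 341 km / (1.11 m/s) = 341000 m / 1.11 m/s = 307200 s = 3.556 d.
k_1 L₀/(k_a−k_1) = 0.393×17.6/(0.676−0.393) = 6.917/0.2830 = 24.44 mg/L.
e^(−k_1 t) = e^(−0.393×3.556) = 0.2472; e^(−k_a t) = e^(−0.676×3.556) = 0.09039.
D = 24.44 × (0.2472 − 0.09039) + 1.29 × 0.09039 = 3.834 + 0.1166 = 3.950 mg/L.

D ≈ 3.95 mg/L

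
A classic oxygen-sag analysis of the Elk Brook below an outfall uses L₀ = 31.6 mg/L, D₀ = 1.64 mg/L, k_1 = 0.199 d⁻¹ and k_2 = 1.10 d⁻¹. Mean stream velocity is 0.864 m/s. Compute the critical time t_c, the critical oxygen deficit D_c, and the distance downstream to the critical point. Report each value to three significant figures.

At the critical point dD/dt = 0, so k_1 L₀ e^(−k_1 t) = k_2 D. Substituting D(t) from the Streeter–Phelps equation and solving for t gives
t_c = ln[(k_2/k_1)(1 − D₀(k_2−k_1)/(k_1 L₀))] / (k_2−k_1).
Here k_2−k_1 = 0.9010 d⁻¹ and 1 − D₀(k_2−k_1)/(k_1 L₀) = 1 − 1.64×0.9010/(0.199×31.6) = 0.7650, so
t_c = ln(5.528 × 0.7650) / 0.9010 = 1.442 / 0.9010 = 1.600 d.
L(t_c) = L₀ e^(−k_1 t_c) = 31.6 × 0.7273 = 22.98 mg/L, and at the critical point k_2 D_c = k_1 L, so D_c = (0.199/1.10) × 22.98 = 4.158 mg/L.
x_c = v t_c = 0.864 m/s × 1.600 d × 86400 s/d = 119500 m ≈ 119 km.

t_c ≈ 1.60 d; D_c ≈ 4.16 mg/L; x_c ≈ 119 km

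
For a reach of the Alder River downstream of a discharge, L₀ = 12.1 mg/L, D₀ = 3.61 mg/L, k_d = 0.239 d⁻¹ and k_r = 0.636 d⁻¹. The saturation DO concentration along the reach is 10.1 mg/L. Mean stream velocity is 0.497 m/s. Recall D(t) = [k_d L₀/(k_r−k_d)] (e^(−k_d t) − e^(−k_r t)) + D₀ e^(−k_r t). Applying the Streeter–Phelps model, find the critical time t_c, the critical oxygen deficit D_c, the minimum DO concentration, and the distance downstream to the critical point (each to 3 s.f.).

t_c ≈ 0.742 d; D_c ≈ 3.81 mg/L; min DO ≈ 6.29 mg/L; x_c ≈ 31.8 km

At the critical point dD/dt = 0, so k_d L₀ e^(−k_d t) = k_r D. Substituting D(t) from the Streeter–Phelps equation and solving for t gives
t_c = ln[(k_r/k_d)(1 − D₀(k_r−k_d)/(k_d L₀))] / (k_r−k_d).
Here k_r−k_d = 0.3970 d⁻¹ and 1 − D₀(k_r−k_d)/(k_d L₀) = 1 − 3.61×0.3970/(0.239×12.1) = 0.5044, so
t_c = ln(2.661 × 0.5044) / 0.3970 = 0.2944 / 0.3970 = 0.7415 d.
L(t_c) = L₀ e^(−k_d t_c) = 12.1 × 0.8376 = 10.13 mg/L, and at the critical point k_r D_c = k_d L, so D_c = (0.239/0.636) × 10.13 = 3.809 mg/L.
Minimum DO = C_s − D_c = 10.1 − 3.809 = 6.291 mg/L.
x_c = v t_c = 0.497 m/s × 0.7415 d × 86400 s/d = 31840 m ≈ 31.8 km.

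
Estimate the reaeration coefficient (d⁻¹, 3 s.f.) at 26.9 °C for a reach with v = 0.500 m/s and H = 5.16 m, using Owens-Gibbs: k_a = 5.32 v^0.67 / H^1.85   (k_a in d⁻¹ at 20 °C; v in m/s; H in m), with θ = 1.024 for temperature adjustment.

k_a(20) = 5.32 × 0.500^0.67 / 5.16^1.85 = 5.32 × 0.6285 / 20.82 = 0.1606 d⁻¹.
k_a(26.9) = 0.1606 × 1.024^(26.9−20) = 0.1606 × 1.178 = 0.1892 d⁻¹.

k_a ≈ 0.189 d⁻¹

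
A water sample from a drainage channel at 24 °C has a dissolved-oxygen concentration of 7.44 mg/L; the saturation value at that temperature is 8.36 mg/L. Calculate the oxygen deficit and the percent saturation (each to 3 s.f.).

D = C_s − C = 8.36 − 7.44 = 0.920 mg/L.
% saturation = 7.44/8.36 × 100 = 89.0 %.

D ≈ 0.920 mg/L; 89.0 % saturation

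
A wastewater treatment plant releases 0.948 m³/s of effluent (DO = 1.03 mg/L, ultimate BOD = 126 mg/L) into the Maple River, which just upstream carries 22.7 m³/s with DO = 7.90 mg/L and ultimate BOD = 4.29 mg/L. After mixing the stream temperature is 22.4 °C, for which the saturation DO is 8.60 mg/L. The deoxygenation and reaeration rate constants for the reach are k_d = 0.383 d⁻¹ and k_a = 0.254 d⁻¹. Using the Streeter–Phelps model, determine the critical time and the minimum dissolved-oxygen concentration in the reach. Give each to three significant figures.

t_c ≈ 2.91 d; minimum DO ≈ 4.07 mg/L

Mixed DO = (22.7×7.90 + 0.948×1.03)/(22.7+0.948) = 180.3/23.65 = 7.625 mg/L.
Mixed L₀ = (22.7×4.29 + 0.948×126)/(23.65) = 216.8/23.65 = 9.169 mg/L.
Initial deficit D₀ = C_s − DO₀ = 8.60 − 7.625 = 0.9754 mg/L.
t_c = (1/-0.1290) ln[(0.254/0.383)(1 − 0.9754×-0.1290/(0.383×9.169))] = -7.752 × ln(0.6869) = 2.911 d.
D_c = (0.383/0.254) × 9.169 × e^(−0.383×2.911) = 1.508 × 9.169 × 0.3280 = 4.534 mg/L.
Minimum DO = 8.60 − 4.534 = 4.066 mg/L.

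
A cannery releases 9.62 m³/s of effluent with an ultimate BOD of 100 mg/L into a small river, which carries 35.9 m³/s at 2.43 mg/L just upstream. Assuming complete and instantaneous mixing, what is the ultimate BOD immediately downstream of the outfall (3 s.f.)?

23.1 mg/L

Flow-weighted mixing: C = (Q_r C_r + Q_w C_w)/(Q_r + Q_w)
= (35.9×2.43 + 9.62×100)/(35.9 + 9.62) = 1049/45.52 = 23.05 mg/L.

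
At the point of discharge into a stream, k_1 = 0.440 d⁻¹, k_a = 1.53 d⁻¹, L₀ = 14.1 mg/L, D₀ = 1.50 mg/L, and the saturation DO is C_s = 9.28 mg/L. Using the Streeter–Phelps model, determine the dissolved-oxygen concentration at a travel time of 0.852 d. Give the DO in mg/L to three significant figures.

DO ≈ 6.51 mg/L

k_1 L₀/(k_a−k_1) = 0.440×14.1/(1.53−0.440) = 6.204/1.090 = 5.692 mg/L.
e^(−k_1 t) = e^(−0.440×0.8520) = 0.6874; e^(−k_a t) = e^(−1.53×0.8520) = 0.2716.
D = 5.692 × (0.6874 − 0.2716) + 1.50 × 0.2716 = 2.367 + 0.4073 = 2.774 mg/L.
DO = C_s − D = 9.28 − 2.774 = 6.506 mg/L.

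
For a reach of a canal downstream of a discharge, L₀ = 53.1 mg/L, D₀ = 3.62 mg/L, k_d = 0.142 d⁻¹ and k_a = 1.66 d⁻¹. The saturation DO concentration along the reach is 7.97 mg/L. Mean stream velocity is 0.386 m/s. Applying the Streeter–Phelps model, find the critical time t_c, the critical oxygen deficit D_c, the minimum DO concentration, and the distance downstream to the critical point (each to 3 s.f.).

t_c ≈ 0.760 d; D_c ≈ 4.08 mg/L; min DO ≈ 3.89 mg/L; x_c ≈ 25.4 km

t_c = [1/(k_a−k_d)] ln[(k_a/k_d)(1 − D₀(k_a−k_d)/(k_d L₀))]
= [1/(1.66−0.142)] ln[(1.66/0.142)(1 − 3.62×1.518/(0.142×53.1))]
= (1/1.518) ln[11.69 × 0.2712] = 0.6588 × ln(3.171) = 0.6588 × 1.154 = 0.7602 d.
D_c = (k_d/k_a) L₀ e^(−k_d t_c) = (0.142/1.66) × 53.1 × e^(−0.142×0.7602) = 0.08554 × 53.1 × 0.8977 = 4.078 mg/L.
Minimum DO = C_s − D_c = 7.97 − 4.078 = 3.892 mg/L.
x_c = v t_c = 0.386 m/s × 0.7602 d × 86400 s/d = 25350 m ≈ 25.4 km.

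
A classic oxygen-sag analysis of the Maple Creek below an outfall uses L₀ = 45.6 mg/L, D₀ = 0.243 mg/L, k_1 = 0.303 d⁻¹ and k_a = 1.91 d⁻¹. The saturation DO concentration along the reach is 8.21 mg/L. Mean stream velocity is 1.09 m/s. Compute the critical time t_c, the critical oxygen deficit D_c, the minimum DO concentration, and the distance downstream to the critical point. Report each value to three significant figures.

t_c ≈ 1.13 d; D_c ≈ 5.14 mg/L; min DO ≈ 3.07 mg/L; x_c ≈ 106 km

With k_a/k_1 = 6.304 and 1 − D₀(k_a−k_1)/(k_1 L₀) = 0.9717,
t_c = ln(6.304 × 0.9717) / (1.91 − 0.303) = ln(6.125) / 1.607 = 1.812/1.607 = 1.128 d.
D_c = (k_1/k_a) L₀ e^(−k_1 t_c) = (0.303/1.91) × 45.6 × e^(−0.303×1.128) = 0.1586 × 45.6 × 0.7105 = 5.140 mg/L.
Minimum DO = C_s − D_c = 8.21 − 5.140 = 3.070 mg/L.
x_c = v t_c = 1.09 m/s × 1.128 d × 86400 s/d = 106200 m ≈ 106 km.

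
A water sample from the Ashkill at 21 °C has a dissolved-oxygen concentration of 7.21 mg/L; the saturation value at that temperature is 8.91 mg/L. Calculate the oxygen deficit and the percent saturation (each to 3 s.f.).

D ≈ 1.70 mg/L; 80.9 % saturation

D = C_s − C = 8.91 − 7.21 = 1.70 mg/L.
% saturation = 7.21/8.91 × 100 = 80.9 %.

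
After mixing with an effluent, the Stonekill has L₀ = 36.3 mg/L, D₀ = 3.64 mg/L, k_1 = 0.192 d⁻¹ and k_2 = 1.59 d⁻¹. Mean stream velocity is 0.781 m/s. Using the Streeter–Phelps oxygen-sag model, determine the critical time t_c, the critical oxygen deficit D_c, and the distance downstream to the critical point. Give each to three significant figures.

With k_2/k_1 = 8.281 and 1 − D₀(k_2−k_1)/(k_1 L₀) = 0.2699,
t_c = ln(8.281 × 0.2699) / (1.59 − 0.192) = ln(2.235) / 1.398 = 0.8042/1.398 = 0.5752 d.
L(t_c) = L₀ e^(−k_1 t_c) = 36.3 × 0.8954 = 32.50 mg/L, and at the critical point k_2 D_c = k_1 L, so D_c = (0.192/1.59) × 32.50 = 3.925 mg/L.
x_c = v t_c = 0.781 m/s × 0.5752 d × 86400 s/d = 38820 m ≈ 38.8 km.

t_c ≈ 0.575 d; D_c ≈ 3.93 mg/L; x_c ≈ 38.8 km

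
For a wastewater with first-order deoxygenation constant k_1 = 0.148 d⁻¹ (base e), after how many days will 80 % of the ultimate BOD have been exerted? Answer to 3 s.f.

y/L₀ = 1 − e^(−k_1 t) = 0.80 ⇒ e^(−k_1 t) = 0.200
t = −ln(0.200) / 0.148 = 1.609 / 0.148 = 10.87 d.

t ≈ 10.9 d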